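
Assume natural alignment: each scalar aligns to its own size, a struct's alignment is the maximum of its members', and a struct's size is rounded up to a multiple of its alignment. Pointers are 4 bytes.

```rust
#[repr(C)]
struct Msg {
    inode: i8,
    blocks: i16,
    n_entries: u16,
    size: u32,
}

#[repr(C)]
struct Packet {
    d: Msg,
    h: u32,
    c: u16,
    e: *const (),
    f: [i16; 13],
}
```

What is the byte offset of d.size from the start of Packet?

8

Msg: 0..1  inode  (1B, 1-aligned); 1..2  -- padding (1B); 2..4  blocks  (2B, 2-aligned); 4..6  n_entries  (2B, 2-aligned); 6..8  -- padding (2B); 8..12  size  (4B, 4-aligned); sizeof = 12, alignof = 4
0..12  d  (12B, 4-aligned)
within Msg: size at 8
0 + 8 = 8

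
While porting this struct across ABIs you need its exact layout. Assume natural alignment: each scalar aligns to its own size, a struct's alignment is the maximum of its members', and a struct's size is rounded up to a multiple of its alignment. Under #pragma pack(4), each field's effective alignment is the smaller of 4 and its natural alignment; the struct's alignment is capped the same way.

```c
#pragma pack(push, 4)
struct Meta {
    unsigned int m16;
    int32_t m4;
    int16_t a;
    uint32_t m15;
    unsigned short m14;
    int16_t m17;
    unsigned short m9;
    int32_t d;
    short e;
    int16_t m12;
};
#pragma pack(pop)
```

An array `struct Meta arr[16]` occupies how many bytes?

512

m16 at 0 (size 4, align 4) → ends 4
m4 at 4 (size 4, align 4) → ends 8
a at 8 (size 2, align 2) → ends 10
pad 2 to align 4 for m15
m15 at 12 (size 4, align 4) → ends 16
m14 at 16 (size 2, align 2) → ends 18
m17 at 18 (size 2, align 2) → ends 20
m9 at 20 (size 2, align 2) → ends 22
pad 2 to align 4 for d
d at 24 (size 4, align 4) → ends 28
e at 28 (size 2, align 2) → ends 30
m12 at 30 (size 2, align 2) → ends 32
total 32 bytes, alignment 4
array of 16: 16 × 32 = 512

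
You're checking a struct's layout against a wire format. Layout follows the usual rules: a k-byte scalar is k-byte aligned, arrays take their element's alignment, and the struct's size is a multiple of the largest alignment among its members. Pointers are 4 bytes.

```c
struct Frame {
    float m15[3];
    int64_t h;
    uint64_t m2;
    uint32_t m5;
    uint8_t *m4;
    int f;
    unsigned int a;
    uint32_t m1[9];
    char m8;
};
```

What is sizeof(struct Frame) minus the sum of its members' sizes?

0..12  m15  (12B, 4-aligned)
12..16  -- padding (4B)
16..24  h  (8B, 8-aligned)
24..32  m2  (8B, 8-aligned)
32..36  m5  (4B, 4-aligned)
36..40  m4  (4B, 4-aligned)
40..44  f  (4B, 4-aligned)
44..48  a  (4B, 4-aligned)
48..84  m1  (36B, 4-aligned)
84..85  m8  (1B, 1-aligned)
85..88  -- tail padding (3B)
sizeof = 88, alignof = 8
data bytes 81, size 88 → padding 7

7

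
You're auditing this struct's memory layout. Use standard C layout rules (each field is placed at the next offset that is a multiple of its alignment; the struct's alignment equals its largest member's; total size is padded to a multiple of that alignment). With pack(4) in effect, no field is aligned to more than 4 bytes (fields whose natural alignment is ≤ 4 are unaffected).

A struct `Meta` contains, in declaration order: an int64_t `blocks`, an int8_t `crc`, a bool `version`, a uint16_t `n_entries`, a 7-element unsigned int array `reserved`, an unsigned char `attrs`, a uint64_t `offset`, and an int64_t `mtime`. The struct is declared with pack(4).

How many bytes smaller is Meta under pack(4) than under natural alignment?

natural layout:
  @0: blocks [8B, align 8] → 8
  @8: crc [1B, align 1] → 9
  @9: version [1B, align 1] → 10
  @10: n_entries [2B, align 2] → 12
  @12: reserved [28B, align 4] → 40
  @40: attrs [1B, align 1] → 41
  +7 pad (align 8)
  @48: offset [8B, align 8] → 56
  @56: mtime [8B, align 8] → 64
  size 64, align 8
packed(4) layout:
  @0: blocks [8B, align 4] → 8
  @8: crc [1B, align 1] → 9
  @9: version [1B, align 1] → 10
  @10: n_entries [2B, align 2] → 12
  @12: reserved [28B, align 4] → 40
  @40: attrs [1B, align 1] → 41
  +3 pad (align 4)
  @44: offset [8B, align 4] → 52
  @52: mtime [8B, align 4] → 60
  size 60, align 4
64 − 60 = 4

4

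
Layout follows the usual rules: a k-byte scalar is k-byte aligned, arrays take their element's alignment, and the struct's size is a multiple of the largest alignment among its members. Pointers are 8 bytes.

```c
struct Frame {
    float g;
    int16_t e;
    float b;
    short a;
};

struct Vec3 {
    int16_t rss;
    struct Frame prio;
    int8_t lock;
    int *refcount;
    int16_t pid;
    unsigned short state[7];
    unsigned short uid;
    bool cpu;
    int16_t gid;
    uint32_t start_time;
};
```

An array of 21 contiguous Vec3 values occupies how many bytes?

Frame: g at 0 (size 4, align 4) → ends 4; e at 4 (size 2, align 2) → ends 6; pad 2 to align 4 for b; b at 8 (size 4, align 4) → ends 12; a at 12 (size 2, align 2) → ends 14; tail pad 2 to reach multiple of 4; total 16 bytes, alignment 4
rss at 0 (size 2, align 2) → ends 2
pad 2 to align 4 for prio
prio at 4 (size 16, align 4) → ends 20
lock at 20 (size 1, align 1) → ends 21
pad 3 to align 8 for refcount
refcount at 24 (size 8, align 8) → ends 32
pid at 32 (size 2, align 2) → ends 34
state at 34 (size 14, align 2) → ends 48
uid at 48 (size 2, align 2) → ends 50
cpu at 50 (size 1, align 1) → ends 51
pad 1 to align 2 for gid
gid at 52 (size 2, align 2) → ends 54
pad 2 to align 4 for start_time
start_time at 56 (size 4, align 4) → ends 60
tail pad 4 to reach multiple of 8
total 64 bytes, alignment 8
array of 21: 21 × 64 = 1344

1344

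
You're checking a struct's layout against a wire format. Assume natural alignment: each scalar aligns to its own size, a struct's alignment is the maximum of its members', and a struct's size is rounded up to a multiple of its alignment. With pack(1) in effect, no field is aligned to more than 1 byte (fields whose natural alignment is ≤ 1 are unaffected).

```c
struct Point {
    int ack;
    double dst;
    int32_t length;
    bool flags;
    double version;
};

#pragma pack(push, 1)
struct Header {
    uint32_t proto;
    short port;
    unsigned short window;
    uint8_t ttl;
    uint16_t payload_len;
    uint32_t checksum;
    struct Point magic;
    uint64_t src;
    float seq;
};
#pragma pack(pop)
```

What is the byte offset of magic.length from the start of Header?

Point: 0..4  ack  (4B, 4-aligned); 4..8  -- padding (4B); 8..16  dst  (8B, 8-aligned); 16..20  length  (4B, 4-aligned); 20..21  flags  (1B, 1-aligned); 21..24  -- padding (3B); 24..32  version  (8B, 8-aligned); sizeof = 32, alignof = 8
0..4  proto  (4B, 1-aligned)
4..6  port  (2B, 1-aligned)
6..8  window  (2B, 1-aligned)
8..9  ttl  (1B, 1-aligned)
9..11  payload_len  (2B, 1-aligned)
11..15  checksum  (4B, 1-aligned)
15..47  magic  (32B, 1-aligned)
within Point: length at 16
15 + 16 = 31

31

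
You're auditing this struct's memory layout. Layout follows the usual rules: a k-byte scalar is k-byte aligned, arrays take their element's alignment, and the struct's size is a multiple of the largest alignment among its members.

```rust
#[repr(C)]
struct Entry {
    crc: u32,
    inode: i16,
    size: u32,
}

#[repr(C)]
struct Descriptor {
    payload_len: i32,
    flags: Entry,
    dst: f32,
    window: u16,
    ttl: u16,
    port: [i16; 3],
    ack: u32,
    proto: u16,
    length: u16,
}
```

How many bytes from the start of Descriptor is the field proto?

Entry: @0: crc [4B, align 4] → 4; @4: inode [2B, align 2] → 6; +2 pad (align 4); @8: size [4B, align 4] → 12; size 12, align 4
@0: payload_len [4B, align 4] → 4
@4: flags [12B, align 4] → 16
@16: dst [4B, align 4] → 20
@20: window [2B, align 2] → 22
@22: ttl [2B, align 2] → 24
@24: port [6B, align 2] → 30
+2 pad (align 4)
@32: ack [4B, align 4] → 36
@36: proto [2B, align 2] → 38

36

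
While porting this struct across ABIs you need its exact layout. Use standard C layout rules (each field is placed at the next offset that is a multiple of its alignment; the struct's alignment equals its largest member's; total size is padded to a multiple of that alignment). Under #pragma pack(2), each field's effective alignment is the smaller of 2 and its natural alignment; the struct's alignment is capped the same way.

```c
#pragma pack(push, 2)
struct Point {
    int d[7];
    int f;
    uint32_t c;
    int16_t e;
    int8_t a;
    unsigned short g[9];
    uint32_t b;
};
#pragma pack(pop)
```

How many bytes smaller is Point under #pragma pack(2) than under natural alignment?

2

natural layout:
  @0: d [28B, align 4] → 28
  @28: f [4B, align 4] → 32
  @32: c [4B, align 4] → 36
  @36: e [2B, align 2] → 38
  @38: a [1B, align 1] → 39
  +1 pad (align 2)
  @40: g [18B, align 2] → 58
  +2 pad (align 4)
  @60: b [4B, align 4] → 64
  size 64, align 4
packed(2) layout:
  @0: d [28B, align 2] → 28
  @28: f [4B, align 2] → 32
  @32: c [4B, align 2] → 36
  @36: e [2B, align 2] → 38
  @38: a [1B, align 1] → 39
  +1 pad (align 2)
  @40: g [18B, align 2] → 58
  @58: b [4B, align 2] → 62
  size 62, align 2
64 − 62 = 2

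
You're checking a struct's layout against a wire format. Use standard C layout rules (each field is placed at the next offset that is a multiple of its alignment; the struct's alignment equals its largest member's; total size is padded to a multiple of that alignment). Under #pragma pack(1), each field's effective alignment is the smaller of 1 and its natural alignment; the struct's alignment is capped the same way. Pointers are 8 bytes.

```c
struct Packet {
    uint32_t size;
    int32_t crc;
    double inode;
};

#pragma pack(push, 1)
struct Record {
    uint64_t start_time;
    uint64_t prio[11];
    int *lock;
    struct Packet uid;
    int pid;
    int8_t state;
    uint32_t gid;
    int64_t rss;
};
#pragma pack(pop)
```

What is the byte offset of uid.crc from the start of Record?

108

Packet: size at 0 (size 4, align 4) → ends 4; crc at 4 (size 4, align 4) → ends 8; inode at 8 (size 8, align 8) → ends 16; total 16 bytes, alignment 8
start_time at 0 (size 8, align 1) → ends 8
prio at 8 (size 88, align 1) → ends 96
lock at 96 (size 8, align 1) → ends 104
uid at 104 (size 16, align 1) → ends 120
within Packet: crc at 4
104 + 4 = 108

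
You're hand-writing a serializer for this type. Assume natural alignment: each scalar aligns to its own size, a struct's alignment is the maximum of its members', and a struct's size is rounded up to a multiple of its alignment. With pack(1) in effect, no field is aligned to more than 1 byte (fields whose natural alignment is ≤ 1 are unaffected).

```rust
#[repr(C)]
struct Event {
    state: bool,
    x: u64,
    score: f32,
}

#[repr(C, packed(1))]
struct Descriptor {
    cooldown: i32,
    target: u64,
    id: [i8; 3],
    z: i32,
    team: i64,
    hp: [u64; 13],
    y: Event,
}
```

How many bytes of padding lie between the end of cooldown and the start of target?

Event: state at 0 (size 1, align 1) → ends 1; pad 7 to align 8 for x; x at 8 (size 8, align 8) → ends 16; score at 16 (size 4, align 4) → ends 20; tail pad 4 to reach multiple of 8; total 24 bytes, alignment 8
cooldown at 0 (size 4, align 1) → ends 4
target at 4 (size 8, align 1) → ends 12

0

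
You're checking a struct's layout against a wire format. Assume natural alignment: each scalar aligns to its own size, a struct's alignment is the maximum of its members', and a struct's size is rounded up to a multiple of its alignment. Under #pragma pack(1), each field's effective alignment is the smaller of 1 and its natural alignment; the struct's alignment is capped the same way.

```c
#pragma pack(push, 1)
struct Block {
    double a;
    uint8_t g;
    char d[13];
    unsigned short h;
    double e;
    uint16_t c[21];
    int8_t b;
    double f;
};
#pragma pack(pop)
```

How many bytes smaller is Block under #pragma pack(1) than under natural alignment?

natural layout:
  0..8  a  (8B, 8-aligned)
  8..9  g  (1B, 1-aligned)
  9..22  d  (13B, 1-aligned)
  22..24  h  (2B, 2-aligned)
  24..32  e  (8B, 8-aligned)
  32..74  c  (42B, 2-aligned)
  74..75  b  (1B, 1-aligned)
  75..80  -- padding (5B)
  80..88  f  (8B, 8-aligned)
  sizeof = 88, alignof = 8
packed(1) layout:
  0..8  a  (8B, 1-aligned)
  8..9  g  (1B, 1-aligned)
  9..22  d  (13B, 1-aligned)
  22..24  h  (2B, 1-aligned)
  24..32  e  (8B, 1-aligned)
  32..74  c  (42B, 1-aligned)
  74..75  b  (1B, 1-aligned)
  75..83  f  (8B, 1-aligned)
  sizeof = 83, alignof = 1
88 − 83 = 5

5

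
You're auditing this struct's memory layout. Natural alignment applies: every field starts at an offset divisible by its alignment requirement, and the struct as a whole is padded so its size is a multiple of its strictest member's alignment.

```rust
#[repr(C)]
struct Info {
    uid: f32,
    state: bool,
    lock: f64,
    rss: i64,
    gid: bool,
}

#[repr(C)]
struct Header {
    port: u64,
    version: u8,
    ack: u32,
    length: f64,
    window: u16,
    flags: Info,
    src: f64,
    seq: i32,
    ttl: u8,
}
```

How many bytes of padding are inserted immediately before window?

0

Info: 0..4  uid  (4B, 4-aligned); 4..5  state  (1B, 1-aligned); 5..8  -- padding (3B); 8..16  lock  (8B, 8-aligned); 16..24  rss  (8B, 8-aligned); 24..25  gid  (1B, 1-aligned); 25..32  -- tail padding (7B); sizeof = 32, alignof = 8
0..8  port  (8B, 8-aligned)
8..9  version  (1B, 1-aligned)
9..12  -- padding (3B)
12..16  ack  (4B, 4-aligned)
16..24  length  (8B, 8-aligned)
24..26  window  (2B, 2-aligned)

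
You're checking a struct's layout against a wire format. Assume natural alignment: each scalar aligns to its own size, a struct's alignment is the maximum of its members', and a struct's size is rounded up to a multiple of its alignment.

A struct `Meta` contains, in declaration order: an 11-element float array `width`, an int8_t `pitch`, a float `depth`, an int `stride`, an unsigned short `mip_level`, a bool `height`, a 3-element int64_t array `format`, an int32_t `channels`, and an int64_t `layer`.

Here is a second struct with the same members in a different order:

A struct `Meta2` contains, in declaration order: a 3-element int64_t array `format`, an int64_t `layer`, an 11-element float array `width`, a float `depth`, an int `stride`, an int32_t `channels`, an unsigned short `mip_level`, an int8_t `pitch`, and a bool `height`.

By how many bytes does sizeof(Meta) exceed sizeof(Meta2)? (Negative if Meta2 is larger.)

@0: width [44B, align 4] → 44
@44: pitch [1B, align 1] → 45
+3 pad (align 4)
@48: depth [4B, align 4] → 52
@52: stride [4B, align 4] → 56
@56: mip_level [2B, align 2] → 58
@58: height [1B, align 1] → 59
+5 pad (align 8)
@64: format [24B, align 8] → 88
@88: channels [4B, align 4] → 92
+4 pad (align 8)
@96: layer [8B, align 8] → 104
size 104, align 8
— Meta2 —
@0: format [24B, align 8] → 24
@24: layer [8B, align 8] → 32
@32: width [44B, align 4] → 76
@76: depth [4B, align 4] → 80
@80: stride [4B, align 4] → 84
@84: channels [4B, align 4] → 88
@88: mip_level [2B, align 2] → 90
@90: pitch [1B, align 1] → 91
@91: height [1B, align 1] → 92
+4 tail pad (align 8)
size 96, align 8
104 − 96 = 8

8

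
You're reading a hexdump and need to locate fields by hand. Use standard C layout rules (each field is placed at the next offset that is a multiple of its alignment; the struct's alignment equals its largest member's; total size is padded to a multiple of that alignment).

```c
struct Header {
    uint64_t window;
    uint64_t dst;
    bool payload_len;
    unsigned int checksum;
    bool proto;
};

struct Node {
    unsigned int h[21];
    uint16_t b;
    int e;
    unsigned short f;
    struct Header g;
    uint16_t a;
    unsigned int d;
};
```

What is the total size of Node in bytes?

Header: @0: window [8B, align 8] → 8; @8: dst [8B, align 8] → 16; @16: payload_len [1B, align 1] → 17; +3 pad (align 4); @20: checksum [4B, align 4] → 24; @24: proto [1B, align 1] → 25; +7 tail pad (align 8); size 32, align 8
@0: h [84B, align 4] → 84
@84: b [2B, align 2] → 86
+2 pad (align 4)
@88: e [4B, align 4] → 92
@92: f [2B, align 2] → 94
+2 pad (align 8)
@96: g [32B, align 8] → 128
@128: a [2B, align 2] → 130
+2 pad (align 4)
@132: d [4B, align 4] → 136
size 136, align 8

136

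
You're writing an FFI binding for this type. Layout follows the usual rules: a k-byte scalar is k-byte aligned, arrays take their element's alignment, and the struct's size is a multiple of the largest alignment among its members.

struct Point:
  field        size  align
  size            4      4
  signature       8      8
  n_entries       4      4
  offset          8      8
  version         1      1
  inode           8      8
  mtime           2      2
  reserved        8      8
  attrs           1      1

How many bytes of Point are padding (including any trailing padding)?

size at 0 (size 4, align 4) → ends 4
pad 4 to align 8 for signature
signature at 8 (size 8, align 8) → ends 16
n_entries at 16 (size 4, align 4) → ends 20
pad 4 to align 8 for offset
offset at 24 (size 8, align 8) → ends 32
version at 32 (size 1, align 1) → ends 33
pad 7 to align 8 for inode
inode at 40 (size 8, align 8) → ends 48
mtime at 48 (size 2, align 2) → ends 50
pad 6 to align 8 for reserved
reserved at 56 (size 8, align 8) → ends 64
attrs at 64 (size 1, align 1) → ends 65
tail pad 7 to reach multiple of 8
total 72 bytes, alignment 8
data bytes 44, size 72 → padding 28

28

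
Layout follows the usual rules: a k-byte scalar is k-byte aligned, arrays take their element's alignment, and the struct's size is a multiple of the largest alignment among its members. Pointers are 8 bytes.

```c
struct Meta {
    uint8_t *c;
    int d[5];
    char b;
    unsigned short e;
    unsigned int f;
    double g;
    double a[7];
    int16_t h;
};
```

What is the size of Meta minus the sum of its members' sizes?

0..8  c  (8B, 8-aligned)
8..28  d  (20B, 4-aligned)
28..29  b  (1B, 1-aligned)
29..30  -- padding (1B)
30..32  e  (2B, 2-aligned)
32..36  f  (4B, 4-aligned)
36..40  -- padding (4B)
40..48  g  (8B, 8-aligned)
48..104  a  (56B, 8-aligned)
104..106  h  (2B, 2-aligned)
106..112  -- tail padding (6B)
sizeof = 112, alignof = 8
data bytes 101, size 112 → padding 11

11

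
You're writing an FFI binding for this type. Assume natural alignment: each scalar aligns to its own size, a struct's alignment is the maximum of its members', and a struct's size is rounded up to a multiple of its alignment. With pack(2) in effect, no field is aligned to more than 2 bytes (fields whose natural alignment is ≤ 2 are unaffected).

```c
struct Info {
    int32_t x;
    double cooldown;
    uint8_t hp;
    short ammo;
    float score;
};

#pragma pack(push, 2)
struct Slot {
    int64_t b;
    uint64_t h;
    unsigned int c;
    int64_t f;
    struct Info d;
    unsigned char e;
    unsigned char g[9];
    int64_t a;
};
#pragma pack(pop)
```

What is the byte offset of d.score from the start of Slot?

48

Info: x at 0 (size 4, align 4) → ends 4; pad 4 to align 8 for cooldown; cooldown at 8 (size 8, align 8) → ends 16; hp at 16 (size 1, align 1) → ends 17; pad 1 to align 2 for ammo; ammo at 18 (size 2, align 2) → ends 20; score at 20 (size 4, align 4) → ends 24; total 24 bytes, alignment 8
b at 0 (size 8, align 2) → ends 8
h at 8 (size 8, align 2) → ends 16
c at 16 (size 4, align 2) → ends 20
f at 20 (size 8, align 2) → ends 28
d at 28 (size 24, align 2) → ends 52
within Info: score at 20
28 + 20 = 48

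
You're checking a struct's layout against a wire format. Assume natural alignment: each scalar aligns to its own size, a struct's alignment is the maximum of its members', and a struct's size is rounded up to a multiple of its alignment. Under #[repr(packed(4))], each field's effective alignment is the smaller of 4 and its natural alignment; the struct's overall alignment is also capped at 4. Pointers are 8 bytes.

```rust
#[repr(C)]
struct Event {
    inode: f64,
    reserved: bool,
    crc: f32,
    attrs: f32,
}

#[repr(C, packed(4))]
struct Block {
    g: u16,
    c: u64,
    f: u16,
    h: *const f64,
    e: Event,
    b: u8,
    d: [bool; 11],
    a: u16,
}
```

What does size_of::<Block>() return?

64

Event: inode at 0 (size 8, align 8) → ends 8; reserved at 8 (size 1, align 1) → ends 9; pad 3 to align 4 for crc; crc at 12 (size 4, align 4) → ends 16; attrs at 16 (size 4, align 4) → ends 20; tail pad 4 to reach multiple of 8; total 24 bytes, alignment 8
g at 0 (size 2, align 2) → ends 2
pad 2 to align 4 for c
c at 4 (size 8, align 4) → ends 12
f at 12 (size 2, align 2) → ends 14
pad 2 to align 4 for h
h at 16 (size 8, align 4) → ends 24
e at 24 (size 24, align 4) → ends 48
b at 48 (size 1, align 1) → ends 49
d at 49 (size 11, align 1) → ends 60
a at 60 (size 2, align 2) → ends 62
tail pad 2 to reach multiple of 4
total 64 bytes, alignment 4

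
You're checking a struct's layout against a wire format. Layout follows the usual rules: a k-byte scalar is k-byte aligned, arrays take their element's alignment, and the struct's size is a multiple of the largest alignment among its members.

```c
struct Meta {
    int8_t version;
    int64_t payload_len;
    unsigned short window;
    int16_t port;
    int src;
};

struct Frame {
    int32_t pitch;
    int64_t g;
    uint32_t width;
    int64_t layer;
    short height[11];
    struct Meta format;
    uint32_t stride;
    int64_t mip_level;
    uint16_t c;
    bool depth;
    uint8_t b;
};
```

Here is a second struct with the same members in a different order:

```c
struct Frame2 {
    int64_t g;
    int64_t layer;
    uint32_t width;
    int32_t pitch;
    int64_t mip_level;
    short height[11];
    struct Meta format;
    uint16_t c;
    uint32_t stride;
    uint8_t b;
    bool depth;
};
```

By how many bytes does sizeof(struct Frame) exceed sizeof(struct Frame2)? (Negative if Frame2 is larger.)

Meta: @0: version [1B, align 1] → 1; +7 pad (align 8); @8: payload_len [8B, align 8] → 16; @16: window [2B, align 2] → 18; @18: port [2B, align 2] → 20; @20: src [4B, align 4] → 24; size 24, align 8
@0: pitch [4B, align 4] → 4
+4 pad (align 8)
@8: g [8B, align 8] → 16
@16: width [4B, align 4] → 20
+4 pad (align 8)
@24: layer [8B, align 8] → 32
@32: height [22B, align 2] → 54
+2 pad (align 8)
@56: format [24B, align 8] → 80
@80: stride [4B, align 4] → 84
+4 pad (align 8)
@88: mip_level [8B, align 8] → 96
@96: c [2B, align 2] → 98
@98: depth [1B, align 1] → 99
@99: b [1B, align 1] → 100
+4 tail pad (align 8)
size 104, align 8
— Frame2 —
@0: g [8B, align 8] → 8
@8: layer [8B, align 8] → 16
@16: width [4B, align 4] → 20
@20: pitch [4B, align 4] → 24
@24: mip_level [8B, align 8] → 32
@32: height [22B, align 2] → 54
+2 pad (align 8)
@56: format [24B, align 8] → 80
@80: c [2B, align 2] → 82
+2 pad (align 4)
@84: stride [4B, align 4] → 88
@88: b [1B, align 1] → 89
@89: depth [1B, align 1] → 90
+6 tail pad (align 8)
size 96, align 8
104 − 96 = 8

8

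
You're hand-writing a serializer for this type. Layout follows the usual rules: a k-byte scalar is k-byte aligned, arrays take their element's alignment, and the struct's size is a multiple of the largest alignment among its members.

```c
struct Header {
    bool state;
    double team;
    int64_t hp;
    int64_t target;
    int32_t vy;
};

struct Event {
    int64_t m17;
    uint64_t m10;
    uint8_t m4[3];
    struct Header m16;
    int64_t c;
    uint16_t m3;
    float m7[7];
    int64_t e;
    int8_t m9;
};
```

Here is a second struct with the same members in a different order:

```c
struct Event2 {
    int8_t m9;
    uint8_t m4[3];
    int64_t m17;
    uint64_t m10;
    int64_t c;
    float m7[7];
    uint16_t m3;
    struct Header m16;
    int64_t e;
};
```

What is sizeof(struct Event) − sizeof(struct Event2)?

Header: 0..1  state  (1B, 1-aligned); 1..8  -- padding (7B); 8..16  team  (8B, 8-aligned); 16..24  hp  (8B, 8-aligned); 24..32  target  (8B, 8-aligned); 32..36  vy  (4B, 4-aligned); 36..40  -- tail padding (4B); sizeof = 40, alignof = 8
0..8  m17  (8B, 8-aligned)
8..16  m10  (8B, 8-aligned)
16..19  m4  (3B, 1-aligned)
19..24  -- padding (5B)
24..64  m16  (40B, 8-aligned)
64..72  c  (8B, 8-aligned)
72..74  m3  (2B, 2-aligned)
74..76  -- padding (2B)
76..104  m7  (28B, 4-aligned)
104..112  e  (8B, 8-aligned)
112..113  m9  (1B, 1-aligned)
113..120  -- tail padding (7B)
sizeof = 120, alignof = 8
— Event2 —
0..1  m9  (1B, 1-aligned)
1..4  m4  (3B, 1-aligned)
4..8  -- padding (4B)
8..16  m17  (8B, 8-aligned)
16..24  m10  (8B, 8-aligned)
24..32  c  (8B, 8-aligned)
32..60  m7  (28B, 4-aligned)
60..62  m3  (2B, 2-aligned)
62..64  -- padding (2B)
64..104  m16  (40B, 8-aligned)
104..112  e  (8B, 8-aligned)
sizeof = 112, alignof = 8
120 − 112 = 8

8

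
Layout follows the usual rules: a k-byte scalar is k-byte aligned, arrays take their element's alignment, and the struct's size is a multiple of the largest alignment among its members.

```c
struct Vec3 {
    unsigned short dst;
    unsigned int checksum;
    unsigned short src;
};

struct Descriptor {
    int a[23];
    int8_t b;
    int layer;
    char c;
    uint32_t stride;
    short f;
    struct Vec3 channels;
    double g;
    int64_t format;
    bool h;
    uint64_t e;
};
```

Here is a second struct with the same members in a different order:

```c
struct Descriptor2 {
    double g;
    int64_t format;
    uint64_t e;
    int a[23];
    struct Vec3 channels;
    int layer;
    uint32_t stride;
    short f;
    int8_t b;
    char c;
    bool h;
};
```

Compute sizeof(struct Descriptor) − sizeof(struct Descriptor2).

16

Vec3: 0..2  dst  (2B, 2-aligned); 2..4  -- padding (2B); 4..8  checksum  (4B, 4-aligned); 8..10  src  (2B, 2-aligned); 10..12  -- tail padding (2B); sizeof = 12, alignof = 4
0..92  a  (92B, 4-aligned)
92..93  b  (1B, 1-aligned)
93..96  -- padding (3B)
96..100  layer  (4B, 4-aligned)
100..101  c  (1B, 1-aligned)
101..104  -- padding (3B)
104..108  stride  (4B, 4-aligned)
108..110  f  (2B, 2-aligned)
110..112  -- padding (2B)
112..124  channels  (12B, 4-aligned)
124..128  -- padding (4B)
128..136  g  (8B, 8-aligned)
136..144  format  (8B, 8-aligned)
144..145  h  (1B, 1-aligned)
145..152  -- padding (7B)
152..160  e  (8B, 8-aligned)
sizeof = 160, alignof = 8
— Descriptor2 —
0..8  g  (8B, 8-aligned)
8..16  format  (8B, 8-aligned)
16..24  e  (8B, 8-aligned)
24..116  a  (92B, 4-aligned)
116..128  channels  (12B, 4-aligned)
128..132  layer  (4B, 4-aligned)
132..136  stride  (4B, 4-aligned)
136..138  f  (2B, 2-aligned)
138..139  b  (1B, 1-aligned)
139..140  c  (1B, 1-aligned)
140..141  h  (1B, 1-aligned)
141..144  -- tail padding (3B)
sizeof = 144, alignof = 8
160 − 144 = 16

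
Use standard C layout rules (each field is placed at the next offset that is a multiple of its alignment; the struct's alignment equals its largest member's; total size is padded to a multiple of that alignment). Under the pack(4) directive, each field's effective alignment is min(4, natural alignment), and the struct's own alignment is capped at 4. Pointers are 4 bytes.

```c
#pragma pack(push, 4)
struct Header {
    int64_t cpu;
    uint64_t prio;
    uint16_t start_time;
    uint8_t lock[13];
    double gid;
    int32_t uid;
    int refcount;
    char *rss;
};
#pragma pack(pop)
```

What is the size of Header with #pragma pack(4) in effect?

0..8  cpu  (8B, 4-aligned)
8..16  prio  (8B, 4-aligned)
16..18  start_time  (2B, 2-aligned)
18..31  lock  (13B, 1-aligned)
31..32  -- padding (1B)
32..40  gid  (8B, 4-aligned)
40..44  uid  (4B, 4-aligned)
44..48  refcount  (4B, 4-aligned)
48..52  rss  (4B, 4-aligned)
sizeof = 52, alignof = 4

52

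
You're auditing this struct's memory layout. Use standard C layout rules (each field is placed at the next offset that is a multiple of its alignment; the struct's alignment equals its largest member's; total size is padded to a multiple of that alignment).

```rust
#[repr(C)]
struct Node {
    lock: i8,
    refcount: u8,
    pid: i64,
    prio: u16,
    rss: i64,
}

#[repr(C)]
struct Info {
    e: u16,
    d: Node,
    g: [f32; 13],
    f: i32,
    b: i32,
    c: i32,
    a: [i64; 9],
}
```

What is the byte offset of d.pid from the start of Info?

16

Node: @0: lock [1B, align 1] → 1; @1: refcount [1B, align 1] → 2; +6 pad (align 8); @8: pid [8B, align 8] → 16; @16: prio [2B, align 2] → 18; +6 pad (align 8); @24: rss [8B, align 8] → 32; size 32, align 8
@0: e [2B, align 2] → 2
+6 pad (align 8)
@8: d [32B, align 8] → 40
within Node: pid at 8
8 + 8 = 16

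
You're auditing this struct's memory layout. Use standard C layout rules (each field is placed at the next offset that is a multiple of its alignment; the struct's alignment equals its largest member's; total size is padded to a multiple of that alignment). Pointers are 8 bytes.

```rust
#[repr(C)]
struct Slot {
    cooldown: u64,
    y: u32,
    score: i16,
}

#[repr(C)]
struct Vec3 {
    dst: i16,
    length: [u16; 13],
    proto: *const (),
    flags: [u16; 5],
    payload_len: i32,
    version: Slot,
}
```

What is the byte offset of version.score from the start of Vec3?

68

Slot: 0..8  cooldown  (8B, 8-aligned); 8..12  y  (4B, 4-aligned); 12..14  score  (2B, 2-aligned); 14..16  -- tail padding (2B); sizeof = 16, alignof = 8
0..2  dst  (2B, 2-aligned)
2..28  length  (26B, 2-aligned)
28..32  -- padding (4B)
32..40  proto  (8B, 8-aligned)
40..50  flags  (10B, 2-aligned)
50..52  -- padding (2B)
52..56  payload_len  (4B, 4-aligned)
56..72  version  (16B, 8-aligned)
within Slot: score at 12
56 + 12 = 68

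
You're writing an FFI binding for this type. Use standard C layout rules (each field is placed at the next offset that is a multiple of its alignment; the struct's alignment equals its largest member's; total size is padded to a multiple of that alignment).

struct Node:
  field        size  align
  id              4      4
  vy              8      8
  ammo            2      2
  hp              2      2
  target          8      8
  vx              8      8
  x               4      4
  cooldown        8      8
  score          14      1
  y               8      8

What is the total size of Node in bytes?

80

0..4  id  (4B, 4-aligned)
4..8  -- padding (4B)
8..16  vy  (8B, 8-aligned)
16..18  ammo  (2B, 2-aligned)
18..20  hp  (2B, 2-aligned)
20..24  -- padding (4B)
24..32  target  (8B, 8-aligned)
32..40  vx  (8B, 8-aligned)
40..44  x  (4B, 4-aligned)
44..48  -- padding (4B)
48..56  cooldown  (8B, 8-aligned)
56..70  score  (14B, 1-aligned)
70..72  -- padding (2B)
72..80  y  (8B, 8-aligned)
sizeof = 80, alignof = 8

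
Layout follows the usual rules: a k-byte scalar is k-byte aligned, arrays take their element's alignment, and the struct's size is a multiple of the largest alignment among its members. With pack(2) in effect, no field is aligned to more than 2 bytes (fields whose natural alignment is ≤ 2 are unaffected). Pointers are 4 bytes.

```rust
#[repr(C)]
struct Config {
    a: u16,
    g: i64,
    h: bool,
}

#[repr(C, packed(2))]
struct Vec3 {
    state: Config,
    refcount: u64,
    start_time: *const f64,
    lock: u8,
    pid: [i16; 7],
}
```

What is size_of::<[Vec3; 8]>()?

416

Config: @0: a [2B, align 2] → 2; +6 pad (align 8); @8: g [8B, align 8] → 16; @16: h [1B, align 1] → 17; +7 tail pad (align 8); size 24, align 8
@0: state [24B, align 2] → 24
@24: refcount [8B, align 2] → 32
@32: start_time [4B, align 2] → 36
@36: lock [1B, align 1] → 37
+1 pad (align 2)
@38: pid [14B, align 2] → 52
size 52, align 2
array of 8: 8 × 52 = 416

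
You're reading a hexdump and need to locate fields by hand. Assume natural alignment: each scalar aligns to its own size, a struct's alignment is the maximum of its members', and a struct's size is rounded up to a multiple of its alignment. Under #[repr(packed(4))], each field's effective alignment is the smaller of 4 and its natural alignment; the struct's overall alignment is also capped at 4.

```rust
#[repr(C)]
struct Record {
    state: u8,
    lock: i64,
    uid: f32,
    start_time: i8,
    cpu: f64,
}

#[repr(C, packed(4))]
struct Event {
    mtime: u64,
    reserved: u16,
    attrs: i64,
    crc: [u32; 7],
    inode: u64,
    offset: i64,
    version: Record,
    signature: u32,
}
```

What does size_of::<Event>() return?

100 bytes

Record: @0: state [1B, align 1] → 1; +7 pad (align 8); @8: lock [8B, align 8] → 16; @16: uid [4B, align 4] → 20; @20: start_time [1B, align 1] → 21; +3 pad (align 8); @24: cpu [8B, align 8] → 32; size 32, align 8
@0: mtime [8B, align 4] → 8
@8: reserved [2B, align 2] → 10
+2 pad (align 4)
@12: attrs [8B, align 4] → 20
@20: crc [28B, align 4] → 48
@48: inode [8B, align 4] → 56
@56: offset [8B, align 4] → 64
@64: version [32B, align 4] → 96
@96: signature [4B, align 4] → 100
size 100, align 4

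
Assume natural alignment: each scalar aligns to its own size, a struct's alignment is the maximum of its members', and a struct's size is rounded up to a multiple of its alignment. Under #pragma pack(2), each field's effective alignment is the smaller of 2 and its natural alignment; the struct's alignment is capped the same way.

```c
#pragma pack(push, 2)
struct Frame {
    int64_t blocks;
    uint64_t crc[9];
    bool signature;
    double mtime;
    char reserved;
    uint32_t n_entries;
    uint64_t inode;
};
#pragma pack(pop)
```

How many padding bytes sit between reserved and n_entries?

0..8  blocks  (8B, 2-aligned)
8..80  crc  (72B, 2-aligned)
80..81  signature  (1B, 1-aligned)
81..82  -- padding (1B)
82..90  mtime  (8B, 2-aligned)
90..91  reserved  (1B, 1-aligned)
91..92  -- padding (1B)
92..96  n_entries  (4B, 2-aligned)

1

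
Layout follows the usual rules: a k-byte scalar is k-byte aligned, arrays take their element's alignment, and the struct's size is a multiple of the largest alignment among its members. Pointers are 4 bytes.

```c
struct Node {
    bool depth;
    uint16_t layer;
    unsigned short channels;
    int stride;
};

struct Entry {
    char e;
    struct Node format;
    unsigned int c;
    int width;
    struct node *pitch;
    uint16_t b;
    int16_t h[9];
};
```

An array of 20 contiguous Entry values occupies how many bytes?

Node: 0..1  depth  (1B, 1-aligned); 1..2  -- padding (1B); 2..4  layer  (2B, 2-aligned); 4..6  channels  (2B, 2-aligned); 6..8  -- padding (2B); 8..12  stride  (4B, 4-aligned); sizeof = 12, alignof = 4
0..1  e  (1B, 1-aligned)
1..4  -- padding (3B)
4..16  format  (12B, 4-aligned)
16..20  c  (4B, 4-aligned)
20..24  width  (4B, 4-aligned)
24..28  pitch  (4B, 4-aligned)
28..30  b  (2B, 2-aligned)
30..48  h  (18B, 2-aligned)
sizeof = 48, alignof = 4
array of 20: 20 × 48 = 960

960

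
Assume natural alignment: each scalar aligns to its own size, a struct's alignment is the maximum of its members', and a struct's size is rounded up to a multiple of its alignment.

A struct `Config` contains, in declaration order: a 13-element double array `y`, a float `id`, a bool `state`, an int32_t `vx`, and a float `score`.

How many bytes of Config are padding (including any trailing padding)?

3

y at 0 (size 104, align 8) → ends 104
id at 104 (size 4, align 4) → ends 108
state at 108 (size 1, align 1) → ends 109
pad 3 to align 4 for vx
vx at 112 (size 4, align 4) → ends 116
score at 116 (size 4, align 4) → ends 120
total 120 bytes, alignment 8
data bytes 117, size 120 → padding 3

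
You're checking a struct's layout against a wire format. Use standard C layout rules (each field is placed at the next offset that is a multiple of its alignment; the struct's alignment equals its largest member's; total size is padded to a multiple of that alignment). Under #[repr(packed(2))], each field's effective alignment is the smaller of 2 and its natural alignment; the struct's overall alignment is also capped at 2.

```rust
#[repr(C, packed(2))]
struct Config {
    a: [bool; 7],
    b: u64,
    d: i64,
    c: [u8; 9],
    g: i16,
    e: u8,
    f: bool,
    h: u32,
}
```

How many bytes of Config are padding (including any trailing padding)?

0..7  a  (7B, 1-aligned)
7..8  -- padding (1B)
8..16  b  (8B, 2-aligned)
16..24  d  (8B, 2-aligned)
24..33  c  (9B, 1-aligned)
33..34  -- padding (1B)
34..36  g  (2B, 2-aligned)
36..37  e  (1B, 1-aligned)
37..38  f  (1B, 1-aligned)
38..42  h  (4B, 2-aligned)
sizeof = 42, alignof = 2
data bytes 40, size 42 → padding 2

2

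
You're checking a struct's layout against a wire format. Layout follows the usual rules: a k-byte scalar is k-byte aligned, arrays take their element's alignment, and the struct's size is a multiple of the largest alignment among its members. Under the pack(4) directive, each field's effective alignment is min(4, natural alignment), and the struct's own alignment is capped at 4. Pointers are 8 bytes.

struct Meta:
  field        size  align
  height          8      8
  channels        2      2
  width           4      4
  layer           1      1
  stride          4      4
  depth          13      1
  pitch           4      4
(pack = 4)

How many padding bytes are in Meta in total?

8

@0: height [8B, align 4] → 8
@8: channels [2B, align 2] → 10
+2 pad (align 4)
@12: width [4B, align 4] → 16
@16: layer [1B, align 1] → 17
+3 pad (align 4)
@20: stride [4B, align 4] → 24
@24: depth [13B, align 1] → 37
+3 pad (align 4)
@40: pitch [4B, align 4] → 44
size 44, align 4
data bytes 36, size 44 → padding 8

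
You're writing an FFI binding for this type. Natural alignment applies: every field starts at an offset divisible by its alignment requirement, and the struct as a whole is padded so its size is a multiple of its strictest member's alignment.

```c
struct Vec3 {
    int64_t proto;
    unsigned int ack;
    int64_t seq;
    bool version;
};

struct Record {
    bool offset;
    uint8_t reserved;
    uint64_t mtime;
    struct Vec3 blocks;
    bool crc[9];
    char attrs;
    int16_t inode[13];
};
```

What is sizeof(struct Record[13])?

1144

Vec3: proto at 0 (size 8, align 8) → ends 8; ack at 8 (size 4, align 4) → ends 12; pad 4 to align 8 for seq; seq at 16 (size 8, align 8) → ends 24; version at 24 (size 1, align 1) → ends 25; tail pad 7 to reach multiple of 8; total 32 bytes, alignment 8
offset at 0 (size 1, align 1) → ends 1
reserved at 1 (size 1, align 1) → ends 2
pad 6 to align 8 for mtime
mtime at 8 (size 8, align 8) → ends 16
blocks at 16 (size 32, align 8) → ends 48
crc at 48 (size 9, align 1) → ends 57
attrs at 57 (size 1, align 1) → ends 58
inode at 58 (size 26, align 2) → ends 84
tail pad 4 to reach multiple of 8
total 88 bytes, alignment 8
array of 13: 13 × 88 = 1144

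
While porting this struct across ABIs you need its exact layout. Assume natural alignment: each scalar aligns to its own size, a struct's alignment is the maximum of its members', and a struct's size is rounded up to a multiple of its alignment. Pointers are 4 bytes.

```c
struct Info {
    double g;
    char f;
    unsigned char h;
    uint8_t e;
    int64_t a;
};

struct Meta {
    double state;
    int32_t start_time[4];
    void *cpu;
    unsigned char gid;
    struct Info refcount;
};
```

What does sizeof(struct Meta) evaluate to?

56

Info: 0..8  g  (8B, 8-aligned); 8..9  f  (1B, 1-aligned); 9..10  h  (1B, 1-aligned); 10..11  e  (1B, 1-aligned); 11..16  -- padding (5B); 16..24  a  (8B, 8-aligned); sizeof = 24, alignof = 8
0..8  state  (8B, 8-aligned)
8..24  start_time  (16B, 4-aligned)
24..28  cpu  (4B, 4-aligned)
28..29  gid  (1B, 1-aligned)
29..32  -- padding (3B)
32..56  refcount  (24B, 8-aligned)
sizeof = 56, alignof = 8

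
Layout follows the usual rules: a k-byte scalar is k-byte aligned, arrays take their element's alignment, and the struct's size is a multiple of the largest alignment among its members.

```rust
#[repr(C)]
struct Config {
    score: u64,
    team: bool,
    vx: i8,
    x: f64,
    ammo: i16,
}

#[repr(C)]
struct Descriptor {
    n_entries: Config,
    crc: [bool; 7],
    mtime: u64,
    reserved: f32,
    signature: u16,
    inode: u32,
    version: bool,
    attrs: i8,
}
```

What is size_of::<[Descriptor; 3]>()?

192

Config: score at 0 (size 8, align 8) → ends 8; team at 8 (size 1, align 1) → ends 9; vx at 9 (size 1, align 1) → ends 10; pad 6 to align 8 for x; x at 16 (size 8, align 8) → ends 24; ammo at 24 (size 2, align 2) → ends 26; tail pad 6 to reach multiple of 8; total 32 bytes, alignment 8
n_entries at 0 (size 32, align 8) → ends 32
crc at 32 (size 7, align 1) → ends 39
pad 1 to align 8 for mtime
mtime at 40 (size 8, align 8) → ends 48
reserved at 48 (size 4, align 4) → ends 52
signature at 52 (size 2, align 2) → ends 54
pad 2 to align 4 for inode
inode at 56 (size 4, align 4) → ends 60
version at 60 (size 1, align 1) → ends 61
attrs at 61 (size 1, align 1) → ends 62
tail pad 2 to reach multiple of 8
total 64 bytes, alignment 8
array of 3: 3 × 64 = 192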